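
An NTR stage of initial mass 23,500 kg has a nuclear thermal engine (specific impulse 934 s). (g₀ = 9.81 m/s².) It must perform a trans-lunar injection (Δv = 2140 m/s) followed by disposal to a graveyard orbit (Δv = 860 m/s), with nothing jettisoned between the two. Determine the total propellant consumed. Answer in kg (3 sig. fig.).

v_e = Isp · g₀ = 934 × 9.81 = 9162.5 m/s.
After the first burn: m = 23500 × exp(−2140/9162.5) = 23500 × 0.79171 = 18,605.2 kg.
After the second burn: m = 18,605.2 × exp(−860/9162.5) = 18,605.2 × 0.91041 = 16,938.4 kg.
Total propellant = m₀ − m_final = 23500 − 16,938.4 = 6,561.6 kg.

total propellant consumed ≈ 6560 kg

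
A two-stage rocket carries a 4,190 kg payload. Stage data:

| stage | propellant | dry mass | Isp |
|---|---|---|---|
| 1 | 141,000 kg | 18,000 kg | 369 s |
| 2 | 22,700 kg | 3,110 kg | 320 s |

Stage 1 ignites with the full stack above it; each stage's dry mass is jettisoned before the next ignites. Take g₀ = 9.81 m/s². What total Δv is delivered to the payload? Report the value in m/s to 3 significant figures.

Ignition mass of stage 1 = 141,000+18,000 + 22,700+3,110 + 4,190 = 189,000 kg.
Stage 1: m₀ = 189,000 kg, m_f = 189,000 − 141,000 = 48,000 kg; Δv = 369×9.81×ln(3.938) = 3619.9×1.3705 ≈ 4961 m/s.
Stage 2: m₀ = 30,000 kg, m_f = 30,000 − 22,700 = 7,300 kg; Δv = 320×9.81×ln(4.11) = 3139.2×1.4133 ≈ 4437 m/s.
Total Δv = 4961 + 4437 = 9398 m/s.

Δv ≈ 9400 m/s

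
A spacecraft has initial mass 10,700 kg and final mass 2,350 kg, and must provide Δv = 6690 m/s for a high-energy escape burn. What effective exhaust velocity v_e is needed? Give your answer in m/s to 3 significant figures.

v_e ≈ 4410 m/s

ln(m₀/m_f) = ln(10700/2350) = ln(4.553) = 1.5158.
By the Tsiolkovsky rocket equation, v_e = Δv / ln(m₀/m_f) = 6690 / 1.5158 = 4413.4 m/s.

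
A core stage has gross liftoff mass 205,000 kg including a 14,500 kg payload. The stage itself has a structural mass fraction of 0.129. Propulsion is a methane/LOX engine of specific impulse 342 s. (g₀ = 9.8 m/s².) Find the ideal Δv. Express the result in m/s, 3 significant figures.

Δv ≈ 5560 m/s

Stage wet mass = m₀ − payload = 205,000 − 14,500 = 190,500 kg.
Stage dry mass = ε × stage wet mass = 0.129 × 190,500 = 24,574.5 kg.
Burnout mass m_f = stage dry + payload = 24,574.5 + 14,500 = 39,074.5 kg.
v_e = Isp · g₀ = 342 × 9.8 = 3351.6 m/s.
Δv = v_e · ln(205,000/39,074.5) = 3351.6 × ln(5.246) = 3351.6 × 1.6575 ≈ 5555 m/s.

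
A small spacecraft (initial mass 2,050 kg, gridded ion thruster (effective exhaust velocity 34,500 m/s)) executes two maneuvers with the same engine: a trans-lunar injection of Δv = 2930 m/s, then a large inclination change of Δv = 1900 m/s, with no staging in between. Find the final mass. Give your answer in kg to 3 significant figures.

final mass ≈ 1780 kg

After the first burn: m = 2050 × exp(−2930/34500.0) = 2050 × 0.91858 = 1,883.09 kg.
After the second burn: m = 1,883.09 × exp(−1900/34500.0) = 1,883.09 × 0.94642 = 1,782.19 kg.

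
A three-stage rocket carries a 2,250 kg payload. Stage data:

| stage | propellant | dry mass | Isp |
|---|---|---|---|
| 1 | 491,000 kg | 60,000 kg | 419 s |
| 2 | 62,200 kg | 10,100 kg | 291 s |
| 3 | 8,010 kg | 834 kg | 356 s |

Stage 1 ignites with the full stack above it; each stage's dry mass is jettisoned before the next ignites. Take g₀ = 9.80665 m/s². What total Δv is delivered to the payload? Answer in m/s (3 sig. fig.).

Ignition mass of stage 1 = 491,000+60,000 + 62,200+10,100 + 8,010+834 + 2,250 = 634,394 kg.
Stage 1: m₀ = 634,394 kg, m_f = 634,394 − 491,000 = 143,394 kg; Δv = 419×9.80665×ln(4.424) = 4109.0×1.4871 ≈ 6110 m/s.
Stage 2: m₀ = 83,394 kg, m_f = 83,394 − 62,200 = 21,194 kg; Δv = 291×9.80665×ln(3.935) = 2853.7×1.3699 ≈ 3909 m/s.
Stage 3: m₀ = 11,094 kg, m_f = 11,094 − 8,010 = 3,084 kg; Δv = 356×9.80665×ln(3.597) = 3491.2×1.2802 ≈ 4469 m/s.
Total Δv = 6110 + 3909 + 4469 = 14488 m/s.

Δv ≈ 14500 m/s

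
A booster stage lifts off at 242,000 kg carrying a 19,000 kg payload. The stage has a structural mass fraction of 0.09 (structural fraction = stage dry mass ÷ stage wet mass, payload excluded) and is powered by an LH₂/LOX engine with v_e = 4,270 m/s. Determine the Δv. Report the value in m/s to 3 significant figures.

Stage wet mass = m₀ − payload = 242,000 − 19,000 = 223,000 kg.
Stage dry mass = ε × stage wet mass = 0.09 × 223,000 = 20,070 kg.
Burnout mass m_f = stage dry + payload = 20,070 + 19,000 = 39,070 kg.
Using Δv = v_e ln(m₀/m_f): Δv = v_e · ln(242,000/39,070) = 4270.0 × ln(6.194) = 4270.0 × 1.8236 ≈ 7787 m/s.

Δv ≈ 7790 m/s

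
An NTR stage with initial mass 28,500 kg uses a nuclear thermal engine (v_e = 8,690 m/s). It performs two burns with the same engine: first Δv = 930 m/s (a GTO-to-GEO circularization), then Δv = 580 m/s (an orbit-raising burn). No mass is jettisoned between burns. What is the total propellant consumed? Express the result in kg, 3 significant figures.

total propellant consumed ≈ 4550 kg

After the first burn: m = 28500 × exp(−930/8690.0) = 28500 × 0.89851 = 25,607.5 kg.
After the second burn: m = 25,607.5 × exp(−580/8690.0) = 25,607.5 × 0.93544 = 23,954.3 kg.
Total propellant = m₀ − m_final = 28500 − 23,954.3 = 4,545.7 kg.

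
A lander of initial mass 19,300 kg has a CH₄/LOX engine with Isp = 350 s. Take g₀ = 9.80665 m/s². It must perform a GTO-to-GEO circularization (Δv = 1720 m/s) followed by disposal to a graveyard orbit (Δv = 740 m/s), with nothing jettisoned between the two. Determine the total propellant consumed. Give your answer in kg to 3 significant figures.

total propellant consumed ≈ 9870 kg

v_e = Isp · g₀ = 350 × 9.80665 = 3432.3 m/s.
After the first burn: m = 19300 × exp(−1720/3432.3) = 19300 × 0.60585 = 11,692.9 kg.
After the second burn: m = 11,692.9 × exp(−740/3432.3) = 11,692.9 × 0.80606 = 9,425.18 kg.
Total propellant = m₀ − m_final = 19300 − 9,425.18 = 9,874.82 kg.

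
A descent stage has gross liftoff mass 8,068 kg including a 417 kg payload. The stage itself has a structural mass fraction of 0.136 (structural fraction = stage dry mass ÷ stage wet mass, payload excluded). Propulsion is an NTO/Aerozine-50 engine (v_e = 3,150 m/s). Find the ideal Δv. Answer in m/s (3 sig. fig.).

Δv ≈ 5390 m/s

Stage wet mass = m₀ − payload = 8,068 − 417 = 7,651 kg.
Stage dry mass = ε × stage wet mass = 0.136 × 7,651 = 1,040.54 kg.
Burnout mass m_f = stage dry + payload = 1,040.54 + 417 = 1,457.54 kg.
Using Δv = v_e ln(m₀/m_f): Δv = v_e · ln(8,068/1,457.54) = 3150.0 × ln(5.535) = 3150.0 × 1.7112 ≈ 5390 m/s.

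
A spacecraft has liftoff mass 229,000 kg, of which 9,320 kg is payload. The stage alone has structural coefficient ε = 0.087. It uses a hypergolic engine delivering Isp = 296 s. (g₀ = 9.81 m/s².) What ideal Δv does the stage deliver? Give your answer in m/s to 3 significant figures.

Δv ≈ 6060 m/s

Stage wet mass = m₀ − payload = 229,000 − 9,320 = 219,680 kg.
Stage dry mass = ε × stage wet mass = 0.087 × 219,680 = 19,112.2 kg.
Burnout mass m_f = stage dry + payload = 19,112.2 + 9,320 = 28,432.2 kg.
v_e = Isp · g₀ = 296 × 9.81 = 2903.8 m/s.
By the Tsiolkovsky rocket equation, Δv = v_e · ln(229,000/28,432.2) = 2903.8 × ln(8.054) = 2903.8 × 2.0862 ≈ 6058 m/s.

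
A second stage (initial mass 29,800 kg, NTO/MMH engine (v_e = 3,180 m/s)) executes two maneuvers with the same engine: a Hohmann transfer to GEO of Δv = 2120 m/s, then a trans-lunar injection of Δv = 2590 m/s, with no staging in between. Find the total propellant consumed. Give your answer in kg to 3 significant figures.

After the first burn: m = 29800 × exp(−2120/3180.0) = 29800 × 0.51342 = 15,299.9 kg.
After the second burn: m = 15,299.9 × exp(−2590/3180.0) = 15,299.9 × 0.44288 = 6,776.02 kg.
Total propellant = m₀ − m_final = 29800 − 6,776.02 = 23,023.98 kg.

total propellant consumed ≈ 23000 kg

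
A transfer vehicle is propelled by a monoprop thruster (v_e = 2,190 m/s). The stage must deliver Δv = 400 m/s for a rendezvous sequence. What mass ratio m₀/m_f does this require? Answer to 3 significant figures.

mass ratio ≈ 1.20

From the ideal rocket equation, m₀/m_f = exp(Δv / v_e) = exp(400 / 2190.0) = exp(0.1826) = 1.2004.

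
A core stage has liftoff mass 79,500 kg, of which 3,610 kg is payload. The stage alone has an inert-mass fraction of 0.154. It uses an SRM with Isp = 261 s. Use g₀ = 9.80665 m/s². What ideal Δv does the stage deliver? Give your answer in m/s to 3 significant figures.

Stage wet mass = m₀ − payload = 79,500 − 3,610 = 75,890 kg.
Stage dry mass = ε × stage wet mass = 0.154 × 75,890 = 11,687.1 kg.
Burnout mass m_f = stage dry + payload = 11,687.1 + 3,610 = 15,297.1 kg.
v_e = Isp · g₀ = 261 × 9.80665 = 2559.5 m/s.
Δv = v_e · ln(79,500/15,297.1) = 2559.5 × ln(5.197) = 2559.5 × 1.6481 ≈ 4218 m/s.

Δv ≈ 4220 m/s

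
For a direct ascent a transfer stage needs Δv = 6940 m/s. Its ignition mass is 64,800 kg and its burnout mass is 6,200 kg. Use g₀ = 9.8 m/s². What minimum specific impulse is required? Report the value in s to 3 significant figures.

Isp ≈ 302 s

ln(m₀/m_f) = ln(64800/6200) = ln(10.45) = 2.3468.
By the Tsiolkovsky rocket equation, v_e = Δv / ln(m₀/m_f) = 6940 / 2.3468 = 2957.3 m/s.
Isp = v_e / g₀ = 2957.3 / 9.8 = 301.8 s.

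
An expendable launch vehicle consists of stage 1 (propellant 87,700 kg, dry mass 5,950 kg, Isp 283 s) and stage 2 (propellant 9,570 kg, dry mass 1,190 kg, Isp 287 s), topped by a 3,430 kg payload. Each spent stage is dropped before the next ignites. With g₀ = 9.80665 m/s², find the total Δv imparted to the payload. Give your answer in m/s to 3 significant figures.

Ignition mass of stage 1 = 87,700+5,950 + 9,570+1,190 + 3,430 = 107,840 kg.
Stage 1: m₀ = 107,840 kg, m_f = 107,840 − 87,700 = 20,140 kg; Δv = 283×9.80665×ln(5.355) = 2775.3×1.6779 ≈ 4657 m/s.
Stage 2: m₀ = 14,190 kg, m_f = 14,190 − 9,570 = 4,620 kg; Δv = 287×9.80665×ln(3.071) = 2814.5×1.1221 ≈ 3158 m/s.
Total Δv = 4657 + 3158 = 7815 m/s.

Δv ≈ 7820 m/s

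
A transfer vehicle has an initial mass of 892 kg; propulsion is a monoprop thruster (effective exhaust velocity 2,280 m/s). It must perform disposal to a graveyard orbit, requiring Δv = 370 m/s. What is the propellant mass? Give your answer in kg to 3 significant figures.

propellant mass ≈ 134 kg

Rocket equation: m₀/m_f = exp(Δv / v_e) = exp(370 / 2280.0) = exp(0.1623) = 1.1762.
m_f = 892 / 1.1762 = 758.374 kg, so propellant = m₀ − m_f = 892 − 758.374 = 133.626 kg.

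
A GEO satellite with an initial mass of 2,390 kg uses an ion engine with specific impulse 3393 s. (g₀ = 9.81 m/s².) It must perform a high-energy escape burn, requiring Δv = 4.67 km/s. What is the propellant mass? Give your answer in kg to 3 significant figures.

v_e = Isp · g₀ = 3393 × 9.81 = 33285.3 m/s.
From the ideal rocket equation, m₀/m_f = exp(Δv / v_e) = exp(4670 / 33285.3) = exp(0.1403) = 1.1506.
m_f = 2,390 / 1.1506 = 2,077.18 kg, so propellant = m₀ − m_f = 2,390 − 2,077.18 = 312.82 kg.

propellant mass ≈ 313 kg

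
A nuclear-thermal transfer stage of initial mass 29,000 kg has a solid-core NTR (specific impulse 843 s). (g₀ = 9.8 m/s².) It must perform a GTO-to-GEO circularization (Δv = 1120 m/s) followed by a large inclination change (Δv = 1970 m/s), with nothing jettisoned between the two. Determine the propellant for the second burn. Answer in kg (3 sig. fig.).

propellant for the second burn ≈ 5370 kg

v_e = Isp · g₀ = 843 × 9.8 = 8261.4 m/s.
After the first burn: m = 29000 × exp(−1120/8261.4) = 29000 × 0.87322 = 25,323.4 kg.
After the second burn: m = 25,323.4 × exp(−1970/8261.4) = 25,323.4 × 0.78784 = 19,950.8 kg.
Second-burn propellant = 25,323.4 − 19,950.8 = 5,372.6 kg.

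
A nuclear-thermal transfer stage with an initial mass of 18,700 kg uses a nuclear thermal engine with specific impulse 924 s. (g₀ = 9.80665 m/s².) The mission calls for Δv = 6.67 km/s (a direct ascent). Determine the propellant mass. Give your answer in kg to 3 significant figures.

v_e = Isp · g₀ = 924 × 9.80665 = 9061.3 m/s.
m₀/m_f = exp(Δv / v_e) = exp(6670 / 9061.3) = exp(0.7361) = 2.0878.
m_f = 18,700 / 2.0878 = 8,956.8 kg, so propellant = m₀ − m_f = 18,700 − 8,956.8 = 9,743.2 kg.

propellant mass ≈ 9740 kg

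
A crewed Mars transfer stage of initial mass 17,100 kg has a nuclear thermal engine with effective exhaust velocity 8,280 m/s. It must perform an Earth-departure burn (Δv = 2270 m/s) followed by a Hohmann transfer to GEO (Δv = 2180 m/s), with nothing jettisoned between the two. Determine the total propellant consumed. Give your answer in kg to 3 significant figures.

total propellant consumed ≈ 7110 kg

After the first burn: m = 17100 × exp(−2270/8280.0) = 17100 × 0.76021 = 12,999.6 kg.
After the second burn: m = 12,999.6 × exp(−2180/8280.0) = 12,999.6 × 0.76852 = 9,990.45 kg.
Total propellant = m₀ − m_final = 17100 − 9,990.45 = 7,109.55 kg.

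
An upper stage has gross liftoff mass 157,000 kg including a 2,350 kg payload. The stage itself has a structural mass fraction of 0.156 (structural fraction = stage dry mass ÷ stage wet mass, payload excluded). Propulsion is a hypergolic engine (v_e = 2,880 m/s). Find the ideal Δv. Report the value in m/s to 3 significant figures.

Stage wet mass = m₀ − payload = 157,000 − 2,350 = 154,650 kg.
Stage dry mass = ε × stage wet mass = 0.156 × 154,650 = 24,125.4 kg.
Burnout mass m_f = stage dry + payload = 24,125.4 + 2,350 = 26,475.4 kg.
Using Δv = v_e ln(m₀/m_f): Δv = v_e · ln(157,000/26,475.4) = 2880.0 × ln(5.93) = 2880.0 × 1.7800 ≈ 5126 m/s.

Δv ≈ 5130 m/s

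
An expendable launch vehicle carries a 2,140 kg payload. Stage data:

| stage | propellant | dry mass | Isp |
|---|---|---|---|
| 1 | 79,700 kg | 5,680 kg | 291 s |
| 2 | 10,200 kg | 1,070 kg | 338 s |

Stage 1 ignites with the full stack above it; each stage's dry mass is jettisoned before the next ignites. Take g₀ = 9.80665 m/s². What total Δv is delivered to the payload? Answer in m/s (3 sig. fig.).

Δv ≈ 9430 m/s

Ignition mass of stage 1 = 79,700+5,680 + 10,200+1,070 + 2,140 = 98,790 kg.
Stage 1: m₀ = 98,790 kg, m_f = 98,790 − 79,700 = 19,090 kg; Δv = 291×9.80665×ln(5.175) = 2853.7×1.6438 ≈ 4691 m/s.
Stage 2: m₀ = 13,410 kg, m_f = 13,410 − 10,200 = 3,210 kg; Δv = 338×9.80665×ln(4.178) = 3314.6×1.4297 ≈ 4739 m/s.
Total Δv = 4691 + 4739 = 9430 m/s.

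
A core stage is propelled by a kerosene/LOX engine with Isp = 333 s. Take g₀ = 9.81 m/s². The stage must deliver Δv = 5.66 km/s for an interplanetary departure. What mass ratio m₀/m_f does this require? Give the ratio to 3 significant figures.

v_e = Isp · g₀ = 333 × 9.81 = 3266.7 m/s.
From the ideal rocket equation, m₀/m_f = exp(Δv / v_e) = exp(5660 / 3266.7) = exp(1.7326) = 5.6554.

mass ratio ≈ 5.66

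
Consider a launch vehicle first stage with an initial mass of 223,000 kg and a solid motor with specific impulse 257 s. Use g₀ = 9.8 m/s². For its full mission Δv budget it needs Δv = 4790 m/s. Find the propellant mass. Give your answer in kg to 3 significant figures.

propellant mass ≈ 190000 kg

v_e = Isp · g₀ = 257 × 9.8 = 2518.6 m/s.
m₀/m_f = exp(Δv / v_e) = exp(4790 / 2518.6) = exp(1.9019) = 6.6983.
m_f = 223,000 / 6.6983 = 33,292 kg, so propellant = m₀ − m_f = 223,000 − 33,292 = 189,708 kg.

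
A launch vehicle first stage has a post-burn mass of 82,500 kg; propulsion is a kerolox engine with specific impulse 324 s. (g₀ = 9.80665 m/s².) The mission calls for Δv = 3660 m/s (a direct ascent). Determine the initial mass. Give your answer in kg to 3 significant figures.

initial mass ≈ 261000 kg

v_e = Isp · g₀ = 324 × 9.80665 = 3177.4 m/s.
Rocket equation: m₀/m_f = exp(Δv / v_e) = exp(3660 / 3177.4) = exp(1.1519) = 3.1642.
m₀ = m_f × 3.1642 = 82,500 × 3.1642 = 261,047 kg.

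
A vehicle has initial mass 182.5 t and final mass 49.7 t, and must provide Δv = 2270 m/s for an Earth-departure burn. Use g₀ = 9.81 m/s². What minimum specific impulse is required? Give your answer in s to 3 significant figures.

ln(m₀/m_f) = ln(182500/49700) = ln(3.672) = 1.3007.
v_e = Δv / ln(m₀/m_f) = 2270 / 1.3007 = 1745.2 m/s.
Isp = v_e / g₀ = 1745.2 / 9.81 = 177.9 s.

Isp ≈ 178 s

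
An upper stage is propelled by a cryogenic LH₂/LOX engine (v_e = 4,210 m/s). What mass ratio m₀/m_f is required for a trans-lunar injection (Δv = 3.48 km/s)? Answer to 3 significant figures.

mass ratio ≈ 2.29

m₀/m_f = exp(Δv / v_e) = exp(3480 / 4210.0) = exp(0.8266) = 2.2855.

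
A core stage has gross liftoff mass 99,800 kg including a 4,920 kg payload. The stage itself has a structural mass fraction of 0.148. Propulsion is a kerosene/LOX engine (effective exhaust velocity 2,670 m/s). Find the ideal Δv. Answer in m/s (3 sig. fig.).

Stage wet mass = m₀ − payload = 99,800 − 4,920 = 94,880 kg.
Stage dry mass = ε × stage wet mass = 0.148 × 94,880 = 14,042.2 kg.
Burnout mass m_f = stage dry + payload = 14,042.2 + 4,920 = 18,962.2 kg.
Δv = v_e · ln(99,800/18,962.2) = 2670.0 × ln(5.263) = 2670.0 × 1.6607 ≈ 4434 m/s.

Δv ≈ 4430 m/s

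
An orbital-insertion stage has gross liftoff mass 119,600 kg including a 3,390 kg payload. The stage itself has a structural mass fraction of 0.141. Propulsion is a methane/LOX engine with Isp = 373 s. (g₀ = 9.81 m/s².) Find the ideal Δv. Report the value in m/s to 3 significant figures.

Δv ≈ 6590 m/s

Stage wet mass = m₀ − payload = 119,600 − 3,390 = 116,210 kg.
Stage dry mass = ε × stage wet mass = 0.141 × 116,210 = 16,385.6 kg.
Burnout mass m_f = stage dry + payload = 16,385.6 + 3,390 = 19,775.6 kg.
v_e = Isp · g₀ = 373 × 9.81 = 3659.1 m/s.
From the ideal rocket equation, Δv = v_e · ln(119,600/19,775.6) = 3659.1 × ln(6.048) = 3659.1 × 1.7997 ≈ 6585 m/s.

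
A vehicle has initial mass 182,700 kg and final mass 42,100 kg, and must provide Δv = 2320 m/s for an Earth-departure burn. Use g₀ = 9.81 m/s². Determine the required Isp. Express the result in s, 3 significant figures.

Isp ≈ 161 s

ln(m₀/m_f) = ln(182700/42100) = ln(4.34) = 1.4678.
v_e = Δv / ln(m₀/m_f) = 2320 / 1.4678 = 1580.6 m/s.
Isp = v_e / g₀ = 1580.6 / 9.81 = 161.1 s.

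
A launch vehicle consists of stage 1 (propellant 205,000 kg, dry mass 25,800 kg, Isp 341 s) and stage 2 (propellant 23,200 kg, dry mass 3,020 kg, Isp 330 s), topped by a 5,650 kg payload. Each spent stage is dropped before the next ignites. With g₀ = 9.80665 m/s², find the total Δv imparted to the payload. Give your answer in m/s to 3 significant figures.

Ignition mass of stage 1 = 205,000+25,800 + 23,200+3,020 + 5,650 = 262,670 kg.
Stage 1: m₀ = 262,670 kg, m_f = 262,670 − 205,000 = 57,670 kg; Δv = 341×9.80665×ln(4.555) = 3344.1×1.5162 ≈ 5070 m/s.
Stage 2: m₀ = 31,870 kg, m_f = 31,870 − 23,200 = 8,670 kg; Δv = 330×9.80665×ln(3.676) = 3236.2×1.3018 ≈ 4213 m/s.
Total Δv = 5070 + 4213 = 9283 m/s.

Δv ≈ 9280 m/s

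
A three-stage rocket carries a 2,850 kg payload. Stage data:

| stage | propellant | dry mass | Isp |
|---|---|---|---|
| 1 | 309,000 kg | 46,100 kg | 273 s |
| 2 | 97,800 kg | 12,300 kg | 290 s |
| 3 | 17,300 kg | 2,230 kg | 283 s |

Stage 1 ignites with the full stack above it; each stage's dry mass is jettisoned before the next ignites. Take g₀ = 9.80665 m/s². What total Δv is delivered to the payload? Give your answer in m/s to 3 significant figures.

Ignition mass of stage 1 = 309,000+46,100 + 97,800+12,300 + 17,300+2,230 + 2,850 = 487,580 kg.
Stage 1: m₀ = 487,580 kg, m_f = 487,580 − 309,000 = 178,580 kg; Δv = 273×9.80665×ln(2.73) = 2677.2×1.0044 ≈ 2689 m/s.
Stage 2: m₀ = 132,480 kg, m_f = 132,480 − 97,800 = 34,680 kg; Δv = 290×9.80665×ln(3.82) = 2843.9×1.3403 ≈ 3812 m/s.
Stage 3: m₀ = 22,380 kg, m_f = 22,380 − 17,300 = 5,080 kg; Δv = 283×9.80665×ln(4.406) = 2775.3×1.4829 ≈ 4115 m/s.
Total Δv = 2689 + 3812 + 4115 = 10616 m/s.

Δv ≈ 10600 m/s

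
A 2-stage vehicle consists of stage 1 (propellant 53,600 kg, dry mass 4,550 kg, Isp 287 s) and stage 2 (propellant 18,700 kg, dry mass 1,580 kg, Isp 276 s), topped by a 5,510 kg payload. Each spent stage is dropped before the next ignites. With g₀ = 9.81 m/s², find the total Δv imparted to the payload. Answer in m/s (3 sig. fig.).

Δv ≈ 6360 m/s

Ignition mass of stage 1 = 53,600+4,550 + 18,700+1,580 + 5,510 = 83,940 kg.
Stage 1: m₀ = 83,940 kg, m_f = 83,940 − 53,600 = 30,340 kg; Δv = 287×9.81×ln(2.767) = 2815.5×1.0176 ≈ 2865 m/s.
Stage 2: m₀ = 25,790 kg, m_f = 25,790 − 18,700 = 7,090 kg; Δv = 276×9.81×ln(3.638) = 2707.6×1.2913 ≈ 3496 m/s.
Total Δv = 2865 + 3496 = 6361 m/s.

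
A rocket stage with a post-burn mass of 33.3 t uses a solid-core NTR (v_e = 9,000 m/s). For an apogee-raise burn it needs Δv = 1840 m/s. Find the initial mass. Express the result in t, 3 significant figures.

From the ideal rocket equation, m₀/m_f = exp(Δv / v_e) = exp(1840 / 9000.0) = exp(0.2044) = 1.2268.
m₀ = m_f × 1.2268 = 33.3 × 1.2268 = 40.8524 t.

initial mass ≈ 40.9 t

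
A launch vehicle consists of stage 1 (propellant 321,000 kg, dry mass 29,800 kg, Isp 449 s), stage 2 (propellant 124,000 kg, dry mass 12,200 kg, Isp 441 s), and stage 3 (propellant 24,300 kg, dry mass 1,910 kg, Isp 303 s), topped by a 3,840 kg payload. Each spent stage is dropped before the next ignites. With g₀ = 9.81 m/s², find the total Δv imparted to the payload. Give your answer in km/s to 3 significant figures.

Ignition mass of stage 1 = 321,000+29,800 + 124,000+12,200 + 24,300+1,910 + 3,840 = 517,050 kg.
Stage 1: m₀ = 517,050 kg, m_f = 517,050 − 321,000 = 196,050 kg; Δv = 449×9.81×ln(2.637) = 4404.7×0.9698 ≈ 4272 m/s.
Stage 2: m₀ = 166,250 kg, m_f = 166,250 − 124,000 = 42,250 kg; Δv = 441×9.81×ln(3.935) = 4326.2×1.3699 ≈ 5926 m/s.
Stage 3: m₀ = 30,050 kg, m_f = 30,050 − 24,300 = 5,750 kg; Δv = 303×9.81×ln(5.226) = 2972.4×1.6537 ≈ 4915 m/s.
Total Δv = 4272 + 5926 + 4915 = 15113 m/s.

Δv ≈ 15.1 km/s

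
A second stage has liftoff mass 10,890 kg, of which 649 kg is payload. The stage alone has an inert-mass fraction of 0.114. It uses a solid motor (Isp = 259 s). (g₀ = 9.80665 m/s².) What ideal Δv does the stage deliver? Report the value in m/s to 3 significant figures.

Stage wet mass = m₀ − payload = 10,890 − 649 = 10,241 kg.
Stage dry mass = ε × stage wet mass = 0.114 × 10,241 = 1,167.47 kg.
Burnout mass m_f = stage dry + payload = 1,167.47 + 649 = 1,816.47 kg.
v_e = Isp · g₀ = 259 × 9.80665 = 2539.9 m/s.
Δv = v_e · ln(10,890/1,816.47) = 2539.9 × ln(5.995) = 2539.9 × 1.7909 ≈ 4549 m/s.

Δv ≈ 4550 m/s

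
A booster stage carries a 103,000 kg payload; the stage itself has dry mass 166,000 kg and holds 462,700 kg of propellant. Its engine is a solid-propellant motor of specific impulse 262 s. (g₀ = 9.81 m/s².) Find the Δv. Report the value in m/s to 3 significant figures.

v_e = Isp · g₀ = 262 × 9.81 = 2570.2 m/s.
m₀ = payload + dry + propellant = 103,000 + 166,000 + 462,700 = 731,700 kg.
m_f = payload + dry = 103,000 + 166,000 = 269,000 kg.
Δv = v_e · ln(m₀/m_f) = 2570.2 × ln(2.72) = 2570.2 × 1.0007 ≈ 2571.9 m/s.

Δv ≈ 2570 m/s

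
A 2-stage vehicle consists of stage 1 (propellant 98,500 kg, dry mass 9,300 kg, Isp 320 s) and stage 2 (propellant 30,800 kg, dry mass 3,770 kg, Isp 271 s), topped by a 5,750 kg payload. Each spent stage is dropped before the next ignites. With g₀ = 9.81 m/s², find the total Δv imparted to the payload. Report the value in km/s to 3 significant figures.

Ignition mass of stage 1 = 98,500+9,300 + 30,800+3,770 + 5,750 = 148,120 kg.
Stage 1: m₀ = 148,120 kg, m_f = 148,120 − 98,500 = 49,620 kg; Δv = 320×9.81×ln(2.985) = 3139.2×1.0936 ≈ 3433 m/s.
Stage 2: m₀ = 40,320 kg, m_f = 40,320 − 30,800 = 9,520 kg; Δv = 271×9.81×ln(4.235) = 2658.5×1.4435 ≈ 3837 m/s.
Total Δv = 3433 + 3837 = 7270 m/s.

Δv ≈ 7.27 km/s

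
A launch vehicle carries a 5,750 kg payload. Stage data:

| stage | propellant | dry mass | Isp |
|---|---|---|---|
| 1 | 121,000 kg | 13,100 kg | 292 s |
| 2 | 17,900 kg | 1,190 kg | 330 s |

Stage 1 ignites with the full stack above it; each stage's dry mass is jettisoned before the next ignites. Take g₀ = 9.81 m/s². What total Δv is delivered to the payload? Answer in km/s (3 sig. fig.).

Ignition mass of stage 1 = 121,000+13,100 + 17,900+1,190 + 5,750 = 158,940 kg.
Stage 1: m₀ = 158,940 kg, m_f = 158,940 − 121,000 = 37,940 kg; Δv = 292×9.81×ln(4.189) = 2864.5×1.4325 ≈ 4103 m/s.
Stage 2: m₀ = 24,840 kg, m_f = 24,840 − 17,900 = 6,940 kg; Δv = 330×9.81×ln(3.579) = 3237.3×1.2752 ≈ 4128 m/s.
Total Δv = 4103 + 4128 = 8231 m/s.

Δv ≈ 8.23 km/s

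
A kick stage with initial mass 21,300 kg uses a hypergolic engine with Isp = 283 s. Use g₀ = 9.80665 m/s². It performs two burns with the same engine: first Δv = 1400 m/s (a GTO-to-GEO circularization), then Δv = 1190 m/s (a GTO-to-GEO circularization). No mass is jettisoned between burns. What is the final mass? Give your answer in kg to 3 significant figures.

final mass ≈ 8380 kg

v_e = Isp · g₀ = 283 × 9.80665 = 2775.3 m/s.
After the first burn: m = 21300 × exp(−1400/2775.3) = 21300 × 0.60384 = 12,861.8 kg.
After the second burn: m = 12,861.8 × exp(−1190/2775.3) = 12,861.8 × 0.65130 = 8,376.89 kg.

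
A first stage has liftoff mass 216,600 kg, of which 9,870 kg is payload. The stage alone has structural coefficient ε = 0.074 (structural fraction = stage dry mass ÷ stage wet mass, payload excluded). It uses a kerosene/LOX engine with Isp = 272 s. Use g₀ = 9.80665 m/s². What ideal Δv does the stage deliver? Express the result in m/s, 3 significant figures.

Δv ≈ 5740 m/s

Stage wet mass = m₀ − payload = 216,600 − 9,870 = 206,730 kg.
Stage dry mass = ε × stage wet mass = 0.074 × 206,730 = 15,298 kg.
Burnout mass m_f = stage dry + payload = 15,298 + 9,870 = 25,168 kg.
v_e = Isp · g₀ = 272 × 9.80665 = 2667.4 m/s.
Using Δv = v_e ln(m₀/m_f): Δv = v_e · ln(216,600/25,168) = 2667.4 × ln(8.606) = 2667.4 × 2.1525 ≈ 5742 m/s.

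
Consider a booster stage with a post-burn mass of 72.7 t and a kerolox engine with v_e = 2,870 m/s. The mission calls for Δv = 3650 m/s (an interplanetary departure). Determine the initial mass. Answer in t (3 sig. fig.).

Rocket equation: m₀/m_f = exp(Δv / v_e) = exp(3650 / 2870.0) = exp(1.2718) = 3.5672.
m₀ = m_f × 3.5672 = 72.7 × 3.5672 = 259.335 t.

initial mass ≈ 259 t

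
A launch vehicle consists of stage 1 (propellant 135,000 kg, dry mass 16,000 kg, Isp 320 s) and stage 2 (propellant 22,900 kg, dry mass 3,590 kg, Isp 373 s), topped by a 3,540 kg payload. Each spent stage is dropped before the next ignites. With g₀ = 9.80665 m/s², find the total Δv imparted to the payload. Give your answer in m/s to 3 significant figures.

Δv ≈ 9560 m/s

Ignition mass of stage 1 = 135,000+16,000 + 22,900+3,590 + 3,540 = 181,030 kg.
Stage 1: m₀ = 181,030 kg, m_f = 181,030 − 135,000 = 46,030 kg; Δv = 320×9.80665×ln(3.933) = 3138.1×1.3694 ≈ 4297 m/s.
Stage 2: m₀ = 30,030 kg, m_f = 30,030 − 22,900 = 7,130 kg; Δv = 373×9.80665×ln(4.212) = 3657.9×1.4379 ≈ 5260 m/s.
Total Δv = 4297 + 5260 = 9557 m/s.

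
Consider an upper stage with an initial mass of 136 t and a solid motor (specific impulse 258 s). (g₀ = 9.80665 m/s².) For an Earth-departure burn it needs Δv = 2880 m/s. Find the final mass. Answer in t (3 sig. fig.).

final mass ≈ 43.6 t

v_e = Isp · g₀ = 258 × 9.80665 = 2530.1 m/s.
Rocket equation: m₀/m_f = exp(Δv / v_e) = exp(2880 / 2530.1) = exp(1.1383) = 3.1214.
m_f = m₀ / 3.1214 = 136 / 3.1214 = 43.5702 t.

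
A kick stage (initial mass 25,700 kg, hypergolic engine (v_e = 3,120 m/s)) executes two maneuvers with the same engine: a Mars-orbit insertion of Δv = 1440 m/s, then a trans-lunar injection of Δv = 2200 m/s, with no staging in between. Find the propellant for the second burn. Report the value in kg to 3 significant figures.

After the first burn: m = 25700 × exp(−1440/3120.0) = 25700 × 0.63031 = 16,199 kg.
After the second burn: m = 16,199 × exp(−2200/3120.0) = 16,199 × 0.49405 = 8,003.12 kg.
Second-burn propellant = 16,199 − 8,003.12 = 8,195.88 kg.

propellant for the second burn ≈ 8200 kg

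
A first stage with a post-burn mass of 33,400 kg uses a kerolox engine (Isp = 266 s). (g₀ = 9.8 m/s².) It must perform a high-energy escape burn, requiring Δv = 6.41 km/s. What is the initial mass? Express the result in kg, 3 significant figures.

initial mass ≈ 391000 kg

v_e = Isp · g₀ = 266 × 9.8 = 2606.8 m/s.
m₀/m_f = exp(Δv / v_e) = exp(6410 / 2606.8) = exp(2.4590) = 11.6926.
m₀ = m_f × 11.6926 = 33,400 × 11.6926 = 390,533 kg.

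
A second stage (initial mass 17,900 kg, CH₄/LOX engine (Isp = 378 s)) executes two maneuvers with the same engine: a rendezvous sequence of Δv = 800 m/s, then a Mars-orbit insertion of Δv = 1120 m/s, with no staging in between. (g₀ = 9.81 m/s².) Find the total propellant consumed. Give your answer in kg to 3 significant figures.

v_e = Isp · g₀ = 378 × 9.81 = 3708.2 m/s.
After the first burn: m = 17900 × exp(−800/3708.2) = 17900 × 0.80595 = 14,426.5 kg.
After the second burn: m = 14,426.5 × exp(−1120/3708.2) = 14,426.5 × 0.73931 = 10,665.7 kg.
Total propellant = m₀ − m_final = 17900 − 10,665.7 = 7,234.3 kg.

total propellant consumed ≈ 7230 kg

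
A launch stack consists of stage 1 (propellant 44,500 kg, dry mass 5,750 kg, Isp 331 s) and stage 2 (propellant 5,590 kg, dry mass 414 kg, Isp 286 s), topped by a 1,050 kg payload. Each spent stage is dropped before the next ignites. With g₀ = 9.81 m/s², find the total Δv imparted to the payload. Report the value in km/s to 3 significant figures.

Ignition mass of stage 1 = 44,500+5,750 + 5,590+414 + 1,050 = 57,304 kg.
Stage 1: m₀ = 57,304 kg, m_f = 57,304 − 44,500 = 12,804 kg; Δv = 331×9.81×ln(4.475) = 3247.1×1.4986 ≈ 4866 m/s.
Stage 2: m₀ = 7,054 kg, m_f = 7,054 − 5,590 = 1,464 kg; Δv = 286×9.81×ln(4.818) = 2805.7×1.5724 ≈ 4412 m/s.
Total Δv = 4866 + 4412 = 9278 m/s.

Δv ≈ 9.28 km/s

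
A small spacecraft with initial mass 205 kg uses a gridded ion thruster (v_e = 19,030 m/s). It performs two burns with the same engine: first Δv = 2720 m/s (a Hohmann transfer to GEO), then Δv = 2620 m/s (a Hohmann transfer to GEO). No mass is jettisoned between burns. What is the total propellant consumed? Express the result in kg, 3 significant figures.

total propellant consumed ≈ 50.2 kg

After the first burn: m = 205 × exp(−2720/19030.0) = 205 × 0.86681 = 177.696 kg.
After the second burn: m = 177.696 × exp(−2620/19030.0) = 177.696 × 0.87138 = 154.841 kg.
Total propellant = m₀ − m_final = 205 − 154.841 = 50.159 kg.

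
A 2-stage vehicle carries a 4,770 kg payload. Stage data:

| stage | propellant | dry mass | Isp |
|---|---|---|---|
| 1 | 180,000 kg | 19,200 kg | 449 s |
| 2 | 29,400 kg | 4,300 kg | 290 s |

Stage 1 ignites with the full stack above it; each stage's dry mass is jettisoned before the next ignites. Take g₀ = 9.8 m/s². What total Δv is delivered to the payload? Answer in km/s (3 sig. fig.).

Δv ≈ 10.3 km/s

Ignition mass of stage 1 = 180,000+19,200 + 29,400+4,300 + 4,770 = 237,670 kg.
Stage 1: m₀ = 237,670 kg, m_f = 237,670 − 180,000 = 57,670 kg; Δv = 449×9.8×ln(4.121) = 4400.2×1.4161 ≈ 6231 m/s.
Stage 2: m₀ = 38,470 kg, m_f = 38,470 − 29,400 = 9,070 kg; Δv = 290×9.8×ln(4.241) = 2842.0×1.4449 ≈ 4106 m/s.
Total Δv = 6231 + 4106 = 10337 m/s.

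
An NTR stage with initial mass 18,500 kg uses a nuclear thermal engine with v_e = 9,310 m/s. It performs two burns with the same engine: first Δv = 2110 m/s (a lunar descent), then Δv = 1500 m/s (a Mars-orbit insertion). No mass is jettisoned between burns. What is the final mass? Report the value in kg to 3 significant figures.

After the first burn: m = 18500 × exp(−2110/9310.0) = 18500 × 0.79721 = 14,748.4 kg.
After the second burn: m = 14,748.4 × exp(−1500/9310.0) = 14,748.4 × 0.85119 = 12,553.7 kg.

final mass ≈ 12600 kg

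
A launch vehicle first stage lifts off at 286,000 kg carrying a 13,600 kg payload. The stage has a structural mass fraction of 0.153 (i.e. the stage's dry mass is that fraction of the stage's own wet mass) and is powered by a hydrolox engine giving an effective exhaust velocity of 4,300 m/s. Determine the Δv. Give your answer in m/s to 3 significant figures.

Stage wet mass = m₀ − payload = 286,000 − 13,600 = 272,400 kg.
Stage dry mass = ε × stage wet mass = 0.153 × 272,400 = 41,677.2 kg.
Burnout mass m_f = stage dry + payload = 41,677.2 + 13,600 = 55,277.2 kg.
Δv = v_e · ln(286,000/55,277.2) = 4300.0 × ln(5.174) = 4300.0 × 1.6436 ≈ 7068 m/s.

Δv ≈ 7070 m/s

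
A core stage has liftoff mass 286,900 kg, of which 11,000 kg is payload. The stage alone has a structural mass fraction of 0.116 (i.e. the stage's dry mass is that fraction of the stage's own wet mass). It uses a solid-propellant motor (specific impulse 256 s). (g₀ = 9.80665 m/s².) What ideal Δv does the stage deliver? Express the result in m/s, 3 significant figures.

Δv ≈ 4760 m/s

Stage wet mass = m₀ − payload = 286,900 − 11,000 = 275,900 kg.
Stage dry mass = ε × stage wet mass = 0.116 × 275,900 = 32,004.4 kg.
Burnout mass m_f = stage dry + payload = 32,004.4 + 11,000 = 43,004.4 kg.
v_e = Isp · g₀ = 256 × 9.80665 = 2510.5 m/s.
Δv = v_e · ln(286,900/43,004.4) = 2510.5 × ln(6.671) = 2510.5 × 1.8978 ≈ 4765 m/s.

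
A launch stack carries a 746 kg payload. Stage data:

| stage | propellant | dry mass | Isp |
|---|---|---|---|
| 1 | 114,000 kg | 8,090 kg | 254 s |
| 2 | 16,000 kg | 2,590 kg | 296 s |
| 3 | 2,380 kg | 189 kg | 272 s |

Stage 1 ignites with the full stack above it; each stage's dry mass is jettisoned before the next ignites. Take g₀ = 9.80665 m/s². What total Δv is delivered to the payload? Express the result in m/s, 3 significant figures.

Ignition mass of stage 1 = 114,000+8,090 + 16,000+2,590 + 2,380+189 + 746 = 143,995 kg.
Stage 1: m₀ = 143,995 kg, m_f = 143,995 − 114,000 = 29,995 kg; Δv = 254×9.80665×ln(4.801) = 2490.9×1.5687 ≈ 3908 m/s.
Stage 2: m₀ = 21,905 kg, m_f = 21,905 − 16,000 = 5,905 kg; Δv = 296×9.80665×ln(3.71) = 2902.8×1.3109 ≈ 3805 m/s.
Stage 3: m₀ = 3,315 kg, m_f = 3,315 − 2,380 = 935 kg; Δv = 272×9.80665×ln(3.545) = 2667.4×1.2657 ≈ 3376 m/s.
Total Δv = 3908 + 3805 + 3376 = 11089 m/s.

Δv ≈ 11100 m/s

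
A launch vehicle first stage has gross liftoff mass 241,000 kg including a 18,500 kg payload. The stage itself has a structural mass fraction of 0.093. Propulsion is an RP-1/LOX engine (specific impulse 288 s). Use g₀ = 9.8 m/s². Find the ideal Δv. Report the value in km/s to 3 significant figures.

Stage wet mass = m₀ − payload = 241,000 − 18,500 = 222,500 kg.
Stage dry mass = ε × stage wet mass = 0.093 × 222,500 = 20,692.5 kg.
Burnout mass m_f = stage dry + payload = 20,692.5 + 18,500 = 39,192.5 kg.
v_e = Isp · g₀ = 288 × 9.8 = 2822.4 m/s.
Δv = v_e · ln(241,000/39,192.5) = 2822.4 × ln(6.149) = 2822.4 × 1.8163 ≈ 5126 m/s.

Δv ≈ 5.13 km/s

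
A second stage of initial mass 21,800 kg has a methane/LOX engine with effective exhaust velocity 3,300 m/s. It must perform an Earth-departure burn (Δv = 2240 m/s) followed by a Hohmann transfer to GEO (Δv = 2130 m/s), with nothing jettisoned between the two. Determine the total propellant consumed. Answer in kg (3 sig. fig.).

After the first burn: m = 21800 × exp(−2240/3300.0) = 21800 × 0.50723 = 11,057.6 kg.
After the second burn: m = 11,057.6 × exp(−2130/3300.0) = 11,057.6 × 0.52442 = 5,798.83 kg.
Total propellant = m₀ − m_final = 21800 − 5,798.83 = 16,001.17 kg.

total propellant consumed ≈ 16000 kg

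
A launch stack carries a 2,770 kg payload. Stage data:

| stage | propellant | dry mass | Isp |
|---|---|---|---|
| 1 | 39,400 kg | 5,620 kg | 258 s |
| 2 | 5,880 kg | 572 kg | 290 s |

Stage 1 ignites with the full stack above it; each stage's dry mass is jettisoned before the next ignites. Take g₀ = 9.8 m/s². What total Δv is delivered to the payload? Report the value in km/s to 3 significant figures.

Ignition mass of stage 1 = 39,400+5,620 + 5,880+572 + 2,770 = 54,242 kg.
Stage 1: m₀ = 54,242 kg, m_f = 54,242 − 39,400 = 14,842 kg; Δv = 258×9.8×ln(3.655) = 2528.4×1.2960 ≈ 3277 m/s.
Stage 2: m₀ = 9,222 kg, m_f = 9,222 − 5,880 = 3,342 kg; Δv = 290×9.8×ln(2.759) = 2842.0×1.0150 ≈ 2885 m/s.
Total Δv = 3277 + 2885 = 6162 m/s.

Δv ≈ 6.16 km/s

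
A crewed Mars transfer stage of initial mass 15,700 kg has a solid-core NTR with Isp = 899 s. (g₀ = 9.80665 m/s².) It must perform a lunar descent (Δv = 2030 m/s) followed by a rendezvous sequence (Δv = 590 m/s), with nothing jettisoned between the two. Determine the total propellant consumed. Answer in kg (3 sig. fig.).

total propellant consumed ≈ 4040 kg

v_e = Isp · g₀ = 899 × 9.80665 = 8816.2 m/s.
After the first burn: m = 15700 × exp(−2030/8816.2) = 15700 × 0.79433 = 12,471 kg.
After the second burn: m = 12,471 × exp(−590/8816.2) = 12,471 × 0.93527 = 11,663.8 kg.
Total propellant = m₀ − m_final = 15700 − 11,663.8 = 4,036.2 kg.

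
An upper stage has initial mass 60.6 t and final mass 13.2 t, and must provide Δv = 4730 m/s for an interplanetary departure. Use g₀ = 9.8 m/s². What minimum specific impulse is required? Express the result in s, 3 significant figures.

Isp ≈ 317 s

ln(m₀/m_f) = ln(60600/13200) = ln(4.591) = 1.5241.
v_e = Δv / ln(m₀/m_f) = 4730 / 1.5241 = 3103.5 m/s.
Isp = v_e / g₀ = 3103.5 / 9.8 = 316.7 s.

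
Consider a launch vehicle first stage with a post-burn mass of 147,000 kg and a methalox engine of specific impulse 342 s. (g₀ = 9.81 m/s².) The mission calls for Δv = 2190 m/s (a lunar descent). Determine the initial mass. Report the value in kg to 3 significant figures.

initial mass ≈ 282000 kg

v_e = Isp · g₀ = 342 × 9.81 = 3355.0 m/s.
By the Tsiolkovsky rocket equation, m₀/m_f = exp(Δv / v_e) = exp(2190 / 3355.0) = exp(0.6528) = 1.9208.
m₀ = m_f × 1.9208 = 147,000 × 1.9208 = 282,358 kg.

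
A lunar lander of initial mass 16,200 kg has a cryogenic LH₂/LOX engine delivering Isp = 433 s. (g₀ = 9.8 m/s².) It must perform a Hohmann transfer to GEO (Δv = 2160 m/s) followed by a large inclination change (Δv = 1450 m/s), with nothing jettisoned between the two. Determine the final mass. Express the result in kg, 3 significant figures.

final mass ≈ 6920 kg

v_e = Isp · g₀ = 433 × 9.8 = 4243.4 m/s.
After the first burn: m = 16200 × exp(−2160/4243.4) = 16200 × 0.60108 = 9,737.5 kg.
After the second burn: m = 9,737.5 × exp(−1450/4243.4) = 9,737.5 × 0.71056 = 6,919.08 kg.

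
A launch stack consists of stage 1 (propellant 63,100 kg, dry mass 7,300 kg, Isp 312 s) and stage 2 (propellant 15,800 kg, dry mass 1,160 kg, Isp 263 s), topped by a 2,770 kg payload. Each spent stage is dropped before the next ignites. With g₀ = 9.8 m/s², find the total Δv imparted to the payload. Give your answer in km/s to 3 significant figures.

Δv ≈ 7.84 km/s

Ignition mass of stage 1 = 63,100+7,300 + 15,800+1,160 + 2,770 = 90,130 kg.
Stage 1: m₀ = 90,130 kg, m_f = 90,130 − 63,100 = 27,030 kg; Δv = 312×9.8×ln(3.334) = 3057.6×1.2043 ≈ 3682 m/s.
Stage 2: m₀ = 19,730 kg, m_f = 19,730 − 15,800 = 3,930 kg; Δv = 263×9.8×ln(5.02) = 2577.4×1.6135 ≈ 4159 m/s.
Total Δv = 3682 + 4159 = 7841 m/s.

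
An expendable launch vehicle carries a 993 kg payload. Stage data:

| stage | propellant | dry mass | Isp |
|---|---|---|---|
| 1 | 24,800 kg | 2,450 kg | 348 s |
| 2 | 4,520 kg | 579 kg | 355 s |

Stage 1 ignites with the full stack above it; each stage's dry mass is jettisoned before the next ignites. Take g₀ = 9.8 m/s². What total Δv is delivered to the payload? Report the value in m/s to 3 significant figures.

Ignition mass of stage 1 = 24,800+2,450 + 4,520+579 + 993 = 33,342 kg.
Stage 1: m₀ = 33,342 kg, m_f = 33,342 − 24,800 = 8,542 kg; Δv = 348×9.8×ln(3.903) = 3410.4×1.3618 ≈ 4644 m/s.
Stage 2: m₀ = 6,092 kg, m_f = 6,092 − 4,520 = 1,572 kg; Δv = 355×9.8×ln(3.875) = 3479.0×1.3546 ≈ 4713 m/s.
Total Δv = 4644 + 4713 = 9357 m/s.

Δv ≈ 9360 m/s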